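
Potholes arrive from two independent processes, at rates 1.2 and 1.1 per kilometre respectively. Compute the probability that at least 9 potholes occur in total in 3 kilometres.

Independent Poisson processes superpose: combined rate λ = 1.2 + 1.1 = 2.3 per kilometre.
Over the interval, μ = 2.3 × 3 = 6.9 (3 kilometres).
P(N ≥ 9) = 1 − P(N ≤ 8) ≈ 0.2580.

0.2580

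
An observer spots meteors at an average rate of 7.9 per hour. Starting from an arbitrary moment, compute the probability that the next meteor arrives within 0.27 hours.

Inter-arrival times are exponential with rate λ = 7.9 per hour.
P(T ≤ 0.27) = 1 − e^(−λt) = 1 − e^(−7.9 × 0.27) = 1 − e^(−2.133) ≈ 0.8815.

0.8815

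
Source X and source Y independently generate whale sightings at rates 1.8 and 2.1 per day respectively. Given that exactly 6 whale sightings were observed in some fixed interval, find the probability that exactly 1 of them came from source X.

0.1254

Given the total, each event is independently from source X with probability p = λ_X/(λ_X+λ_Y) = 1.8/3.9 ≈ 0.4615.
So K ~ Binomial(6, 1.8/3.9): P(K = 1) = C(6,1) · (1.8/3.9)^1 · (2.1/3.9)^5 ≈ 0.1254.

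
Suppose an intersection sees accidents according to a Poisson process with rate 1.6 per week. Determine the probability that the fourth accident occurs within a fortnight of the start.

Over the interval, μ = 1.6 × 2 = 3.2 (a fortnight = 2 weeks).
The fourth arrival falls in the interval iff at least 4 events occur there: P(S_4 ≤ t) = P(N ≥ 4) = 1 − P(N ≤ 3) ≈ 0.3975.

0.3975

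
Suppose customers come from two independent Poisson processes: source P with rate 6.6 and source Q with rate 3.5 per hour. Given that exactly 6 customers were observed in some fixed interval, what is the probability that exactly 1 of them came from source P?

Given the total, each event is independently from source P with probability p = λ_P/(λ_P+λ_Q) = 6.6/10.1 ≈ 0.6535.
So K ~ Binomial(6, 6.6/10.1): P(K = 1) = C(6,1) · (6.6/10.1)^1 · (3.5/10.1)^5 ≈ 0.0196.

0.0196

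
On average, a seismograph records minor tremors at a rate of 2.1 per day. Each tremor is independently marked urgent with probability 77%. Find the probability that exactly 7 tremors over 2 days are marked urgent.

Thinning: the tremors that are marked urgent themselves form a Poisson process with rate 0.77 × 2.1 = 1.617 per day.
Over the interval, μ = 1.617 × 2 = 3.234 (2 days).
P(N = 7) = e^(−3.234) · 3.234^7/7! ≈ 0.0289.

0.0289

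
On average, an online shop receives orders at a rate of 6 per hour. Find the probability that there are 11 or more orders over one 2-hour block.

Over the interval, μ = 6 × 2 = 12 (a 2-hour block = 2 hours).
P(N ≥ 11) = 1 − P(N ≤ 10) = 1 − Σ_{j=0}^{10} e^(−μ) μ^j/j! ≈ 0.6528.

0.6528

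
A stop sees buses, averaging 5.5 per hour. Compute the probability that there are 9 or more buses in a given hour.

0.1056

With mean μ = 5.5 per hour,
P(N ≥ 9) = 1 − P(N ≤ 8) = 1 − Σ_{j=0}^{8} e^(−μ) μ^j/j! ≈ 0.1056.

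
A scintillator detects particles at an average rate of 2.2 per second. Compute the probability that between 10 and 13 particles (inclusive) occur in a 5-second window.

Over the interval, μ = 2.2 × 5 = 11 (a 5-second window = 5 seconds).
P(10 ≤ N ≤ 13) = Σ_{j=10}^{13} e^(−11) · 11^j/j! ≈ 0.4408.

0.4408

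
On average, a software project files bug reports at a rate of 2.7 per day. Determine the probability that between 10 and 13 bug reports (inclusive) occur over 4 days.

Over the interval, μ = 2.7 × 4 = 10.8 (4 days).
P(10 ≤ N ≤ 13) = Σ_{j=10}^{13} e^(−10.8) · 10.8^j/j! ≈ 0.4369.

0.4369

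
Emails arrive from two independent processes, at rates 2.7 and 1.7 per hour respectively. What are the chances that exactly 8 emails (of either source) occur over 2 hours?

0.1344

Independent Poisson processes superpose: combined rate λ = 2.7 + 1.7 = 4.4 per hour.
Over the interval, μ = 4.4 × 2 = 8.8 (2 hours).
P(N = 8) = e^(−8.8) · 8.8^8/8! ≈ 0.1344.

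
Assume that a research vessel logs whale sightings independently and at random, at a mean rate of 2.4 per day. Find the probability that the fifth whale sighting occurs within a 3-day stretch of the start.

Over the interval, μ = 2.4 × 3 = 7.2 (a 3-day stretch = 3 days).
The fifth arrival falls in the interval iff at least 5 events occur there: P(S_5 ≤ t) = P(N ≥ 5) = 1 − P(N ≤ 4) ≈ 0.8445.

0.8445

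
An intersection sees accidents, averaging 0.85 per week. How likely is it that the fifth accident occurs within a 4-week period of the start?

Over the interval, μ = 0.85 × 4 = 3.4 (a 4-week period = 4 weeks).
The fifth arrival falls in the interval iff at least 5 events occur there: P(S_5 ≤ t) = P(N ≥ 5) = 1 − P(N ≤ 4) ≈ 0.2558.

0.2558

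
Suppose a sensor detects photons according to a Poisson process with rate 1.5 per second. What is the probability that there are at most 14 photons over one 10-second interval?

0.4657

Over the interval, μ = 1.5 × 10 = 15 (a 10-second interval = 10 seconds).
P(N ≤ 14) = Σ_{j=0}^{14} e^(−μ) μ^j/j! ≈ 0.4657.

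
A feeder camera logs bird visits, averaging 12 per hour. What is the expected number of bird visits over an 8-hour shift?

E[N] = λt = 12 × 8 = 96 (an 8-hour shift = 8 hours).

96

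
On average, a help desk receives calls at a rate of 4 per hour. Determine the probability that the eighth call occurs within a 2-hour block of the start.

0.5470

Over the interval, μ = 4 × 2 = 8 (a 2-hour block = 2 hours).
The eighth arrival falls in the interval iff at least 8 events occur there: P(S_8 ≤ t) = P(N ≥ 8) = 1 − P(N ≤ 7) ≈ 0.5470.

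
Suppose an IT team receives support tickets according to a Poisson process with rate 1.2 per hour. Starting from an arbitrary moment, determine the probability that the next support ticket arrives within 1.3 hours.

0.7899

Inter-arrival times are exponential with rate λ = 1.2 per hour.
P(T ≤ 1.3) = 1 − e^(−λt) = 1 − e^(−1.2 × 1.3) = 1 − e^(−1.56) ≈ 0.7899.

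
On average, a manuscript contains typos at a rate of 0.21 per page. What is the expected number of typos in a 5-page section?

E[N] = λt = 0.21 × 5 = 1.05 (a 5-page section = 5 pages).

1.05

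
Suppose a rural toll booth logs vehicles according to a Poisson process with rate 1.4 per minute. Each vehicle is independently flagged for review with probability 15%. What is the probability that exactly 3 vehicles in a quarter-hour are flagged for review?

Thinning: the vehicles that are flagged for review themselves form a Poisson process with rate 0.15 × 1.4 = 0.21 per minute.
Over the interval, μ = 0.21 × 15 = 3.15 (a quarter-hour = 15 minutes).
P(N = 3) = e^(−3.15) · 3.15^3/3! ≈ 0.2232.

0.2232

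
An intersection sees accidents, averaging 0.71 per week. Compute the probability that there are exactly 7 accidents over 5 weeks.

0.0405

Over the interval, μ = 0.71 × 5 = 3.55 (5 weeks).
P(N = 7) = e^(−μ) μ^7/7! = e^(−3.55) · 3.55^7/5040 ≈ 0.0405.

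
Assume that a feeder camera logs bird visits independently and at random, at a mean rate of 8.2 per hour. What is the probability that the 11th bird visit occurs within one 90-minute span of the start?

0.6834

Over the interval, μ = 8.2 × 1.5 = 12.3 (a 90-minute span = 1.5 hours).
The 11th arrival falls in the interval iff at least 11 events occur there: P(S_11 ≤ t) = P(N ≥ 11) = 1 − P(N ≤ 10) ≈ 0.6834.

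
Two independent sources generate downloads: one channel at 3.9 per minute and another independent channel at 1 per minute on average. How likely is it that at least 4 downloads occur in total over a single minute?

0.7207

Independent Poisson processes superpose: combined rate λ = 3.9 + 1 = 4.9 per minute.
So μ = 4.9.
P(N ≥ 4) = 1 − P(N ≤ 3) ≈ 0.7207.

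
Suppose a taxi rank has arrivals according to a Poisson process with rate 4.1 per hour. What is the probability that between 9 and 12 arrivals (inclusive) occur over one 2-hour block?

Over the interval, μ = 4.1 × 2 = 8.2 (a 2-hour block = 2 hours).
P(9 ≤ N ≤ 12) = Σ_{j=9}^{12} e^(−8.2) · 8.2^j/j! ≈ 0.3614.

0.3614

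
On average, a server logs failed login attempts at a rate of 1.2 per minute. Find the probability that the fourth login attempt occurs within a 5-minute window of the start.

0.8488

Over the interval, μ = 1.2 × 5 = 6 (a 5-minute window = 5 minutes).
The fourth arrival falls in the interval iff at least 4 events occur there: P(S_4 ≤ t) = P(N ≥ 4) = 1 − P(N ≤ 3) ≈ 0.8488.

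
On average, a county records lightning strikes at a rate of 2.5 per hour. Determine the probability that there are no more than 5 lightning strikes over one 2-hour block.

0.6160

Over the interval, μ = 2.5 × 2 = 5 (a 2-hour block = 2 hours).
P(N ≤ 5) = Σ_{j=0}^{5} e^(−μ) μ^j/j! ≈ 0.6160.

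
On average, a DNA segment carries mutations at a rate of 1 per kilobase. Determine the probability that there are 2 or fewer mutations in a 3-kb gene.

Over the interval, μ = 1 × 3 = 3 (a 3-kb gene = 3 kilobases).
P(N ≤ 2) = Σ_{j=0}^{2} e^(−μ) μ^j/j! ≈ 0.4232.

0.4232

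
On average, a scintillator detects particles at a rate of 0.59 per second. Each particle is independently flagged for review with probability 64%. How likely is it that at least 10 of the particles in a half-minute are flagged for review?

0.6940

Thinning: the particles that are flagged for review themselves form a Poisson process with rate 0.64 × 0.59 = 0.3776 per second.
Over the interval, μ = 0.3776 × 30 = 11.328 (a half-minute = 30 seconds).
P(N ≥ 10) = 1 − P(N ≤ 9) ≈ 0.6940.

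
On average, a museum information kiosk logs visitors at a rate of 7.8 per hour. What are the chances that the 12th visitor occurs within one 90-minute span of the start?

0.5037

Over the interval, μ = 7.8 × 1.5 = 11.7 (a 90-minute span = 1.5 hours).
The 12th arrival falls in the interval iff at least 12 events occur there: P(S_12 ≤ t) = P(N ≥ 12) = 1 − P(N ≤ 11) ≈ 0.5037.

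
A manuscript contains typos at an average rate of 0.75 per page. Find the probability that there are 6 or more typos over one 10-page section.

Over the interval, μ = 0.75 × 10 = 7.5 (a 10-page section = 10 pages).
P(N ≥ 6) = 1 − P(N ≤ 5) = 1 − Σ_{j=0}^{5} e^(−μ) μ^j/j! ≈ 0.7586.

0.7586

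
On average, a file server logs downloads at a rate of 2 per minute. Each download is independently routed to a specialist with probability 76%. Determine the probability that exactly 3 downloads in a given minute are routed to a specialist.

0.1280

Thinning: the downloads that are routed to a specialist themselves form a Poisson process with rate 0.76 × 2 = 1.52 per minute.
So μ = 1.52.
P(N = 3) = e^(−1.52) · 1.52^3/3! ≈ 0.1280.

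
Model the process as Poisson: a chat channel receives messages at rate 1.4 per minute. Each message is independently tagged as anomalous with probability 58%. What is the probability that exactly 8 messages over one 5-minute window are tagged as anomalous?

Thinning: the messages that are tagged as anomalous themselves form a Poisson process with rate 0.58 × 1.4 = 0.812 per minute.
Over the interval, μ = 0.812 × 5 = 4.06 (a 5-minute window = 5 minutes).
P(N = 8) = e^(−4.06) · 4.06^8/8! ≈ 0.0316.

0.0316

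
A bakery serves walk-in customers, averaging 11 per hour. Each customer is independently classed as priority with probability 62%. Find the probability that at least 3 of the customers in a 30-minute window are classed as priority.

Thinning: the customers that are classed as priority themselves form a Poisson process with rate 0.62 × 11 = 6.82 per hour.
Over the interval, μ = 6.82 × 0.5 = 3.41 (a 30-minute window = 0.5 hours).
P(N ≥ 3) = 1 − P(N ≤ 2) ≈ 0.6622.

0.6622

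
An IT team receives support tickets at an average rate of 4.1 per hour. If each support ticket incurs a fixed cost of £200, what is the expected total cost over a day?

£19680

E[N] = 4.1 × 24 = 98.4 (a day = 24 hours); E[cost] = 98.4 × £200 = £19680.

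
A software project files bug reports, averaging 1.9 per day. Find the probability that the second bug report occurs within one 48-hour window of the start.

0.8926

Over the interval, μ = 1.9 × 2 = 3.8 (a 48-hour window = 2 days).
The second arrival falls in the interval iff at least 2 events occur there: P(S_2 ≤ t) = P(N ≥ 2) = 1 − P(N ≤ 1) ≈ 0.8926.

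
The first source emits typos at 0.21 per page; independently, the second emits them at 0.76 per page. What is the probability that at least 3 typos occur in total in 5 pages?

0.8621

Independent Poisson processes superpose: combined rate λ = 0.21 + 0.76 = 0.97 per page.
Over the interval, μ = 0.97 × 5 = 4.85 (5 pages).
P(N ≥ 3) = 1 − P(N ≤ 2) ≈ 0.8621.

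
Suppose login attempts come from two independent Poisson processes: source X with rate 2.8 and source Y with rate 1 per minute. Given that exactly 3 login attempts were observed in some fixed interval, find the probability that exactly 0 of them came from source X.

0.0182

Given the total, each event is independently from source X with probability p = λ_X/(λ_X+λ_Y) = 2.8/3.8 ≈ 0.7368.
So K ~ Binomial(3, 2.8/3.8): P(K = 0) = C(3,0) · (2.8/3.8)^0 · (1/3.8)^3 ≈ 0.0182.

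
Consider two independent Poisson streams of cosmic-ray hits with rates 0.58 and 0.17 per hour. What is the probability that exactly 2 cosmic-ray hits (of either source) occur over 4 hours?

0.2240

Independent Poisson processes superpose: combined rate λ = 0.58 + 0.17 = 0.75 per hour.
Over the interval, μ = 0.75 × 4 = 3 (4 hours).
P(N = 2) = e^(−3) · 3^2/2! ≈ 0.2240.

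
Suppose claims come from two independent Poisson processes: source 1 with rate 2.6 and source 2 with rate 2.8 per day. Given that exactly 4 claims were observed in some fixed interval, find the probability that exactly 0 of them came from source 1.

Given the total, each event is independently from source 1 with probability p = λ_1/(λ_1+λ_2) = 2.6/5.4 ≈ 0.4815.
So K ~ Binomial(4, 2.6/5.4): P(K = 0) = C(4,0) · (2.6/5.4)^0 · (2.8/5.4)^4 ≈ 0.0723.

0.0723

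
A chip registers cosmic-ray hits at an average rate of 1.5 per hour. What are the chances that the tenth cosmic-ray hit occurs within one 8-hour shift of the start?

0.7576

Over the interval, μ = 1.5 × 8 = 12 (an 8-hour shift = 8 hours).
The tenth arrival falls in the interval iff at least 10 events occur there: P(S_10 ≤ t) = P(N ≥ 10) = 1 − P(N ≤ 9) ≈ 0.7576.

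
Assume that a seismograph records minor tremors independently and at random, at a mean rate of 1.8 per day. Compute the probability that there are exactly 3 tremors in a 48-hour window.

0.2125

Over the interval, μ = 1.8 × 2 = 3.6 (a 48-hour window = 2 days).
P(N = 3) = e^(−μ) μ^3/3! = e^(−3.6) · 3.6^3/6 ≈ 0.2125.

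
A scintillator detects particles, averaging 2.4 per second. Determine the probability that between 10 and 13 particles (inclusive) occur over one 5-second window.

0.4391

Over the interval, μ = 2.4 × 5 = 12 (a 5-second window = 5 seconds).
P(10 ≤ N ≤ 13) = Σ_{j=10}^{13} e^(−12) · 12^j/j! ≈ 0.4391.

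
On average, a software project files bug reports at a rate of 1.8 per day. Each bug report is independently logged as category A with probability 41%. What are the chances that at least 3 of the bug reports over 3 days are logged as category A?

Thinning: the bug reports that are logged as category A themselves form a Poisson process with rate 0.41 × 1.8 = 0.738 per day.
Over the interval, μ = 0.738 × 3 = 2.214 (3 days).
P(N ≥ 3) = 1 − P(N ≤ 2) ≈ 0.3810.

0.3810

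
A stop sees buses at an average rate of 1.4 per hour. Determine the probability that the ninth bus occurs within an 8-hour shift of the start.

0.7853

Over the interval, μ = 1.4 × 8 = 11.2 (an 8-hour shift = 8 hours).
The ninth arrival falls in the interval iff at least 9 events occur there: P(S_9 ≤ t) = P(N ≥ 9) = 1 − P(N ≤ 8) ≈ 0.7853.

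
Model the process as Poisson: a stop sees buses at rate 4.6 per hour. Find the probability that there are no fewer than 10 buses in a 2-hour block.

Over the interval, μ = 4.6 × 2 = 9.2 (a 2-hour block = 2 hours).
P(N ≥ 10) = 1 − P(N ≤ 9) = 1 − Σ_{j=0}^{9} e^(−μ) μ^j/j! ≈ 0.4389.

0.4389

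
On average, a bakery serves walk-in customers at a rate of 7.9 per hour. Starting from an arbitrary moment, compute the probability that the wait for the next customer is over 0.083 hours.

The wait for the next event is exponential with rate λ = 7.9 per hour.
P(T > 0.083) = e^(−λt) = e^(−7.9 × 0.083) = e^(−0.6557) ≈ 0.5191.

0.5191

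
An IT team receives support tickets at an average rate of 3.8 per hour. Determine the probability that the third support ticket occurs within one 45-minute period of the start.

Over the interval, μ = 3.8 × 0.75 = 2.85 (a 45-minute period = 0.75 hours).
The third arrival falls in the interval iff at least 3 events occur there: P(S_3 ≤ t) = P(N ≥ 3) = 1 − P(N ≤ 2) ≈ 0.5424.

0.5424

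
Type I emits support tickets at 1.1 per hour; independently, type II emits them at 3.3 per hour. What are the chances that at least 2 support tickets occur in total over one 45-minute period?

Independent Poisson processes superpose: combined rate λ = 1.1 + 3.3 = 4.4 per hour.
Over the interval, μ = 4.4 × 0.75 = 3.3 (a 45-minute period = 0.75 hours).
P(N ≥ 2) = 1 − P(N ≤ 1) ≈ 0.8414.

0.8414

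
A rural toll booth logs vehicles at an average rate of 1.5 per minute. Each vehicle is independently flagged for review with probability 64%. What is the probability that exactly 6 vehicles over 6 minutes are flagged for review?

Thinning: the vehicles that are flagged for review themselves form a Poisson process with rate 0.64 × 1.5 = 0.96 per minute.
Over the interval, μ = 0.96 × 6 = 5.76 (6 minutes).
P(N = 6) = e^(−5.76) · 5.76^6/6! ≈ 0.1598.

0.1598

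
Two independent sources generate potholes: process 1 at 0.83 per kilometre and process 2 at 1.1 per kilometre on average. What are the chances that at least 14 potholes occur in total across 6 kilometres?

Independent Poisson processes superpose: combined rate λ = 0.83 + 1.1 = 1.93 per kilometre.
Over the interval, μ = 1.93 × 6 = 11.58 (6 kilometres).
P(N ≥ 14) = 1 − P(N ≤ 13) ≈ 0.2750.

0.2750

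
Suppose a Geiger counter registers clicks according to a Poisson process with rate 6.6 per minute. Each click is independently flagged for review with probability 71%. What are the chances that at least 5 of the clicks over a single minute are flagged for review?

Thinning: the clicks that are flagged for review themselves form a Poisson process with rate 0.71 × 6.6 = 4.686 per minute.
So μ = 4.686.
P(N ≥ 5) = 1 − P(N ≤ 4) ≈ 0.5028.

0.5028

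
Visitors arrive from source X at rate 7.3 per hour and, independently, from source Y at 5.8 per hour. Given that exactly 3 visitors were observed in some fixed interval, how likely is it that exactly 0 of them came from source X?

Given the total, each event is independently from source X with probability p = λ_X/(λ_X+λ_Y) = 7.3/13.1 ≈ 0.5573.
So K ~ Binomial(3, 7.3/13.1): P(K = 0) = C(3,0) · (7.3/13.1)^0 · (5.8/13.1)^3 ≈ 0.0868.

0.0868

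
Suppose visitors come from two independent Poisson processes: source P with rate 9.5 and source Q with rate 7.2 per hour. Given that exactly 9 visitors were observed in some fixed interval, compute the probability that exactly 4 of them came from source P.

0.1966

Given the total, each event is independently from source P with probability p = λ_P/(λ_P+λ_Q) = 9.5/16.7 ≈ 0.5689.
So K ~ Binomial(9, 9.5/16.7): P(K = 4) = C(9,4) · (9.5/16.7)^4 · (7.2/16.7)^5 ≈ 0.1966.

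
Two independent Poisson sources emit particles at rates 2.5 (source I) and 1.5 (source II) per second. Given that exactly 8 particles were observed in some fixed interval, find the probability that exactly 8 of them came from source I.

Given the total, each event is independently from source I with probability p = λ_I/(λ_I+λ_II) = 2.5/4 = 0.6250.
So K ~ Binomial(8, 2.5/4): P(K = 8) = C(8,8) · (2.5/4)^8 · (1.5/4)^0 ≈ 0.0233.

0.0233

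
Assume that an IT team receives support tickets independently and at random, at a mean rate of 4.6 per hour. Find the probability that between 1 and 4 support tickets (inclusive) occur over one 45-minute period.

0.7031

Over the interval, μ = 4.6 × 0.75 = 3.45 (a 45-minute period = 0.75 hours).
P(1 ≤ N ≤ 4) = Σ_{j=1}^{4} e^(−3.45) · 3.45^j/j! ≈ 0.7031.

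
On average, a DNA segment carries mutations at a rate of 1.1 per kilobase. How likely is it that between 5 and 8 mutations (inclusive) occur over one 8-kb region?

0.4202

Over the interval, μ = 1.1 × 8 = 8.8 (an 8-kb region = 8 kilobases).
P(5 ≤ N ≤ 8) = Σ_{j=5}^{8} e^(−8.8) · 8.8^j/j! ≈ 0.4202.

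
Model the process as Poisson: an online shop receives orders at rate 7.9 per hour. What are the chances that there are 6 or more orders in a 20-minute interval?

Over the interval, μ = 7.9 × 1/3 ≈ 2.63333 (a 20-minute interval = 1/3 hours).
P(N ≥ 6) = 1 − P(N ≤ 5) = 1 − Σ_{j=0}^{5} e^(−μ) μ^j/j! ≈ 0.0515.

0.0515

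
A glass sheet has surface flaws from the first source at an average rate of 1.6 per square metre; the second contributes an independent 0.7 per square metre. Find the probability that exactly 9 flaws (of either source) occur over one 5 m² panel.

0.0982

Independent Poisson processes superpose: combined rate λ = 1.6 + 0.7 = 2.3 per square metre.
Over the interval, μ = 2.3 × 5 = 11.5 (a 5 m² panel = 5 square metres).
P(N = 9) = e^(−11.5) · 11.5^9/9! ≈ 0.0982.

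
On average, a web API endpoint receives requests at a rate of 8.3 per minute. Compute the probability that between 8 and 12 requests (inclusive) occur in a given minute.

0.5087

With mean μ = 8.3 per minute,
P(8 ≤ N ≤ 12) = Σ_{j=8}^{12} e^(−8.3) · 8.3^j/j! ≈ 0.5087.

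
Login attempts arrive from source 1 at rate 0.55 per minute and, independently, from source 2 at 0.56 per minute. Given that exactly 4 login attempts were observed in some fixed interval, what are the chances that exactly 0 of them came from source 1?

0.0648

Given the total, each event is independently from source 1 with probability p = λ_1/(λ_1+λ_2) = 0.55/1.11 ≈ 0.4955.
So K ~ Binomial(4, 0.55/1.11): P(K = 0) = C(4,0) · (0.55/1.11)^0 · (0.56/1.11)^4 ≈ 0.0648.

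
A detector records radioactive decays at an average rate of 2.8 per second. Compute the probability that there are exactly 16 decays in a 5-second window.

0.0866

Over the interval, μ = 2.8 × 5 = 14 (a 5-second window = 5 seconds).
P(N = 16) = e^(−μ) μ^16/16! = e^(−14) · 14^16/20922789888000 ≈ 0.0866.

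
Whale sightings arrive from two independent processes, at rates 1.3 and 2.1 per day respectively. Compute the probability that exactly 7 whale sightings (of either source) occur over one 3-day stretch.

0.0847

Independent Poisson processes superpose: combined rate λ = 1.3 + 2.1 = 3.4 per day.
Over the interval, μ = 3.4 × 3 = 10.2 (a 3-day stretch = 3 days).
P(N = 7) = e^(−10.2) · 10.2^7/7! ≈ 0.0847.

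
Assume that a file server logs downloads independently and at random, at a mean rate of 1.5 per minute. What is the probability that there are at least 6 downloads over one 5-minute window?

0.7586

Over the interval, μ = 1.5 × 5 = 7.5 (a 5-minute window = 5 minutes).
P(N ≥ 6) = 1 − P(N ≤ 5) = 1 − Σ_{j=0}^{5} e^(−μ) μ^j/j! ≈ 0.7586.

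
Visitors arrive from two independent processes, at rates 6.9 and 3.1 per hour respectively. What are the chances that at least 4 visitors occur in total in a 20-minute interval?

0.4270

Independent Poisson processes superpose: combined rate λ = 6.9 + 3.1 = 10 per hour.
Over the interval, μ = 10 × 1/3 ≈ 3.33333 (a 20-minute interval = 1/3 hours).
P(N ≥ 4) = 1 − P(N ≤ 3) ≈ 0.4270.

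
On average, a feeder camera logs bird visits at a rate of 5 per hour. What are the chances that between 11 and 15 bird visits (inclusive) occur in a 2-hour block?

0.3682

Over the interval, μ = 5 × 2 = 10 (a 2-hour block = 2 hours).
P(11 ≤ N ≤ 15) = Σ_{j=11}^{15} e^(−10) · 10^j/j! ≈ 0.3682.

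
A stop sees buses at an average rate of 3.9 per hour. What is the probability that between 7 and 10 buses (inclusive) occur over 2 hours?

0.4968

Over the interval, μ = 3.9 × 2 = 7.8 (2 hours).
P(7 ≤ N ≤ 10) = Σ_{j=7}^{10} e^(−7.8) · 7.8^j/j! ≈ 0.4968.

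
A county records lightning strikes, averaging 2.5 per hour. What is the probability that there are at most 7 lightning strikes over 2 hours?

Over the interval, μ = 2.5 × 2 = 5 (2 hours).
P(N ≤ 7) = Σ_{j=0}^{7} e^(−μ) μ^j/j! ≈ 0.8666.

0.8666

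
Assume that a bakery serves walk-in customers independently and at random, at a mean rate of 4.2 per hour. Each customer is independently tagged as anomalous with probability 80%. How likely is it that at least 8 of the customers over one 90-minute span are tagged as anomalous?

Thinning: the customers that are tagged as anomalous themselves form a Poisson process with rate 0.8 × 4.2 = 3.36 per hour.
Over the interval, μ = 3.36 × 1.5 = 5.04 (a 90-minute span = 1.5 hours).
P(N ≥ 8) = 1 − P(N ≤ 7) ≈ 0.1376.

0.1376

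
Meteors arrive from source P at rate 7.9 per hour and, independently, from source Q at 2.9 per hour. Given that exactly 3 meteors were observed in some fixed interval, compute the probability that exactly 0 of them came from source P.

0.0194

Given the total, each event is independently from source P with probability p = λ_P/(λ_P+λ_Q) = 7.9/10.8 ≈ 0.7315.
So K ~ Binomial(3, 7.9/10.8): P(K = 0) = C(3,0) · (7.9/10.8)^0 · (2.9/10.8)^3 ≈ 0.0194.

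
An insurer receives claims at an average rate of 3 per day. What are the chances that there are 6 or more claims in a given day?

With mean μ = 3 per day,
P(N ≥ 6) = 1 − P(N ≤ 5) = 1 − Σ_{j=0}^{5} e^(−μ) μ^j/j! ≈ 0.0839.

0.0839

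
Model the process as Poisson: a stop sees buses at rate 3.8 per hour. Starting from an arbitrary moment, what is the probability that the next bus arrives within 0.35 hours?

0.7355

Inter-arrival times are exponential with rate λ = 3.8 per hour.
P(T ≤ 0.35) = 1 − e^(−λt) = 1 − e^(−3.8 × 0.35) = 1 − e^(−1.33) ≈ 0.7355.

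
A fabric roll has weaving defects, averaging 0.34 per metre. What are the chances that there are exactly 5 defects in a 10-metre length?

Over the interval, μ = 0.34 × 10 = 3.4 (a 10-metre length = 10 metres).
P(N = 5) = e^(−μ) μ^5/5! = e^(−3.4) · 3.4^5/120 ≈ 0.1264.

0.1264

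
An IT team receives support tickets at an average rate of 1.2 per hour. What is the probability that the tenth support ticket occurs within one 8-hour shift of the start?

0.4911

Over the interval, μ = 1.2 × 8 = 9.6 (an 8-hour shift = 8 hours).
The tenth arrival falls in the interval iff at least 10 events occur there: P(S_10 ≤ t) = P(N ≥ 10) = 1 − P(N ≤ 9) ≈ 0.4911.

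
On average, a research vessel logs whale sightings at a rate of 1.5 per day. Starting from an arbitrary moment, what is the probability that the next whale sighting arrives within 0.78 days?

0.6896

Inter-arrival times are exponential with rate λ = 1.5 per day.
P(T ≤ 0.78) = 1 − e^(−λt) = 1 − e^(−1.5 × 0.78) = 1 − e^(−1.17) ≈ 0.6896.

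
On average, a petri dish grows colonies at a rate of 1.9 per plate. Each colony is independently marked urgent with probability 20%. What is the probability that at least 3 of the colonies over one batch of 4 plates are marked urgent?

Thinning: the colonies that are marked urgent themselves form a Poisson process with rate 0.2 × 1.9 = 0.38 per plate.
Over the interval, μ = 0.38 × 4 = 1.52 (a batch of 4 plates = 4 plates).
P(N ≥ 3) = 1 − P(N ≤ 2) ≈ 0.1962.

0.1962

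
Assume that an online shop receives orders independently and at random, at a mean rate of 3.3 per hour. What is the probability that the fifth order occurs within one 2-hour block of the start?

Over the interval, μ = 3.3 × 2 = 6.6 (a 2-hour block = 2 hours).
The fifth arrival falls in the interval iff at least 5 events occur there: P(S_5 ≤ t) = P(N ≥ 5) = 1 − P(N ≤ 4) ≈ 0.7873.

0.7873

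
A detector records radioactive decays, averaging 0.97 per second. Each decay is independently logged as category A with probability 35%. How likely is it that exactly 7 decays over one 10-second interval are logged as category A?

0.0346

Thinning: the decays that are logged as category A themselves form a Poisson process with rate 0.35 × 0.97 = 0.3395 per second.
Over the interval, μ = 0.3395 × 10 = 3.395 (a 10-second interval = 10 seconds).
P(N = 7) = e^(−3.395) · 3.395^7/7! ≈ 0.0346.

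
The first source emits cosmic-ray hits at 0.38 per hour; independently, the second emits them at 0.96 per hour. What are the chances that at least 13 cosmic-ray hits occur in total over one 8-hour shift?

0.2811

Independent Poisson processes superpose: combined rate λ = 0.38 + 0.96 = 1.34 per hour.
Over the interval, μ = 1.34 × 8 = 10.72 (an 8-hour shift = 8 hours).
P(N ≥ 13) = 1 − P(N ≤ 12) ≈ 0.2811.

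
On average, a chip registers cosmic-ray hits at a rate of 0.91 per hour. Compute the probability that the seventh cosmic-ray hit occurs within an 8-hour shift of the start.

0.5911

Over the interval, μ = 0.91 × 8 = 7.28 (an 8-hour shift = 8 hours).
The seventh arrival falls in the interval iff at least 7 events occur there: P(S_7 ≤ t) = P(N ≥ 7) = 1 − P(N ≤ 6) ≈ 0.5911.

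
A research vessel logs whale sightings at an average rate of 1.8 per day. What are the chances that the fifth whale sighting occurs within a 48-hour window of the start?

0.2936

Over the interval, μ = 1.8 × 2 = 3.6 (a 48-hour window = 2 days).
The fifth arrival falls in the interval iff at least 5 events occur there: P(S_5 ≤ t) = P(N ≥ 5) = 1 − P(N ≤ 4) ≈ 0.2936.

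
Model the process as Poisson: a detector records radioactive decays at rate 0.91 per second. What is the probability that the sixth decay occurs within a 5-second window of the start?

Over the interval, μ = 0.91 × 5 = 4.55 (a 5-second window = 5 seconds).
The sixth arrival falls in the interval iff at least 6 events occur there: P(S_6 ≤ t) = P(N ≥ 6) = 1 − P(N ≤ 5) ≈ 0.3056.

0.3056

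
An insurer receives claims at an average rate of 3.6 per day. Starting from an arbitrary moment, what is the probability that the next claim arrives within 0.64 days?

0.9001

Inter-arrival times are exponential with rate λ = 3.6 per day.
P(T ≤ 0.64) = 1 − e^(−λt) = 1 − e^(−3.6 × 0.64) = 1 − e^(−2.304) ≈ 0.9001.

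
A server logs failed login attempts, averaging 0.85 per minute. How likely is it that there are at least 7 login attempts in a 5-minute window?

Over the interval, μ = 0.85 × 5 = 4.25 (a 5-minute window = 5 minutes).
P(N ≥ 7) = 1 − P(N ≤ 6) = 1 − Σ_{j=0}^{6} e^(−μ) μ^j/j! ≈ 0.1383.

0.1383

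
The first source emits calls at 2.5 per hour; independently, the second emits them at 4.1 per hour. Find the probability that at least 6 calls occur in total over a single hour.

Independent Poisson processes superpose: combined rate λ = 2.5 + 4.1 = 6.6 per hour.
So μ = 6.6.
P(N ≥ 6) = 1 − P(N ≤ 5) ≈ 0.6453.

0.6453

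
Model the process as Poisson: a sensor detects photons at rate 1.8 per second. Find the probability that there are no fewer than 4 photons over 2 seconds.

0.4848

Over the interval, μ = 1.8 × 2 = 3.6 (2 seconds).
P(N ≥ 4) = 1 − P(N ≤ 3) = 1 − Σ_{j=0}^{3} e^(−μ) μ^j/j! ≈ 0.4848.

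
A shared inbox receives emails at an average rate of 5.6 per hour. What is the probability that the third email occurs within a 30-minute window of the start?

0.5305

Over the interval, μ = 5.6 × 0.5 = 2.8 (a 30-minute window = 0.5 hours).
The third arrival falls in the interval iff at least 3 events occur there: P(S_3 ≤ t) = P(N ≥ 3) = 1 − P(N ≤ 2) ≈ 0.5305.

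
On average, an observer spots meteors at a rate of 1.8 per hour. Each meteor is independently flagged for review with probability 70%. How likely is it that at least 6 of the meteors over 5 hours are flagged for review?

0.6012

Thinning: the meteors that are flagged for review themselves form a Poisson process with rate 0.7 × 1.8 = 1.26 per hour.
Over the interval, μ = 1.26 × 5 = 6.3 (5 hours).
P(N ≥ 6) = 1 − P(N ≤ 5) ≈ 0.6012.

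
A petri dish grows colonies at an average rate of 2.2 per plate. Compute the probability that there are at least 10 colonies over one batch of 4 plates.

Over the interval, μ = 2.2 × 4 = 8.8 (a batch of 4 plates = 4 plates).
P(N ≥ 10) = 1 − P(N ≤ 9) = 1 − Σ_{j=0}^{9} e^(−μ) μ^j/j! ≈ 0.3863.

0.3863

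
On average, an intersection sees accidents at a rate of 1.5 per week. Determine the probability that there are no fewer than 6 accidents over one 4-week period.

Over the interval, μ = 1.5 × 4 = 6 (a 4-week period = 4 weeks).
P(N ≥ 6) = 1 − P(N ≤ 5) = 1 − Σ_{j=0}^{5} e^(−μ) μ^j/j! ≈ 0.5543.

0.5543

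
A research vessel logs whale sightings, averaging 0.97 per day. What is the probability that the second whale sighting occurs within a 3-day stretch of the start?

Over the interval, μ = 0.97 × 3 = 2.91 (a 3-day stretch = 3 days).
The second arrival falls in the interval iff at least 2 events occur there: P(S_2 ≤ t) = P(N ≥ 2) = 1 − P(N ≤ 1) ≈ 0.7870.

0.7870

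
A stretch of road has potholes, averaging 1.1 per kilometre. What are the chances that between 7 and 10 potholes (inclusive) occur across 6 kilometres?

Over the interval, μ = 1.1 × 6 = 6.6 (6 kilometres).
P(7 ≤ N ≤ 10) = Σ_{j=7}^{10} e^(−6.6) · 6.6^j/j! ≈ 0.4166.

0.4166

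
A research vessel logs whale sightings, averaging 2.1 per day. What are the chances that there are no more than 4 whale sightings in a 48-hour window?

Over the interval, μ = 2.1 × 2 = 4.2 (a 48-hour window = 2 days).
P(N ≤ 4) = Σ_{j=0}^{4} e^(−μ) μ^j/j! ≈ 0.5898.

0.5898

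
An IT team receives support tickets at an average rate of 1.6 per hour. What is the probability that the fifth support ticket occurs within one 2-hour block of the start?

0.2194

Over the interval, μ = 1.6 × 2 = 3.2 (a 2-hour block = 2 hours).
The fifth arrival falls in the interval iff at least 5 events occur there: P(S_5 ≤ t) = P(N ≥ 5) = 1 − P(N ≤ 4) ≈ 0.2194.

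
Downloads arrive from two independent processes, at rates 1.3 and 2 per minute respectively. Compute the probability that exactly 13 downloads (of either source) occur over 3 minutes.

0.0707

Independent Poisson processes superpose: combined rate λ = 1.3 + 2 = 3.3 per minute.
Over the interval, μ = 3.3 × 3 = 9.9 (3 minutes).
P(N = 13) = e^(−9.9) · 9.9^13/13! ≈ 0.0707.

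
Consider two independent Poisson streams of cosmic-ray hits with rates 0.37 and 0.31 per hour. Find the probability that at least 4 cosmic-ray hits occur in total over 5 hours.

Independent Poisson processes superpose: combined rate λ = 0.37 + 0.31 = 0.68 per hour.
Over the interval, μ = 0.68 × 5 = 3.4 (5 hours).
P(N ≥ 4) = 1 − P(N ≤ 3) ≈ 0.4416.

0.4416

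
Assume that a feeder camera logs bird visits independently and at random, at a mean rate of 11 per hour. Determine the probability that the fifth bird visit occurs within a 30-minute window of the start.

0.6425

Over the interval, μ = 11 × 0.5 = 5.5 (a 30-minute window = 0.5 hours).
The fifth arrival falls in the interval iff at least 5 events occur there: P(S_5 ≤ t) = P(N ≥ 5) = 1 − P(N ≤ 4) ≈ 0.6425.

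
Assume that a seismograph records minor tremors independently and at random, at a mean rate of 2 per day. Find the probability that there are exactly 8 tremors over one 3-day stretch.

Over the interval, μ = 2 × 3 = 6 (a 3-day stretch = 3 days).
P(N = 8) = e^(−μ) μ^8/8! = e^(−6) · 6^8/40320 ≈ 0.1033.

0.1033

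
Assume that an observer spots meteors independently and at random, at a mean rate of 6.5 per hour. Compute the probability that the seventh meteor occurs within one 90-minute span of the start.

0.8533

Over the interval, μ = 6.5 × 1.5 = 9.75 (a 90-minute span = 1.5 hours).
The seventh arrival falls in the interval iff at least 7 events occur there: P(S_7 ≤ t) = P(N ≥ 7) = 1 − P(N ≤ 6) ≈ 0.8533.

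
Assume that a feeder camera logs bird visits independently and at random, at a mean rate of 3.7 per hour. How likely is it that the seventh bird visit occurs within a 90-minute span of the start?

Over the interval, μ = 3.7 × 1.5 = 5.55 (a 90-minute span = 1.5 hours).
The seventh arrival falls in the interval iff at least 7 events occur there: P(S_7 ≤ t) = P(N ≥ 7) = 1 − P(N ≤ 6) ≈ 0.3218.

0.3218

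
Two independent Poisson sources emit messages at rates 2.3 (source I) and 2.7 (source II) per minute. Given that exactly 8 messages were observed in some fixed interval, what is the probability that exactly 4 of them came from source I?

Given the total, each event is independently from source I with probability p = λ_I/(λ_I+λ_II) = 2.3/5 = 0.4600.
So K ~ Binomial(8, 2.3/5): P(K = 4) = C(8,4) · (2.3/5)^4 · (2.7/5)^4 ≈ 0.2665.

0.2665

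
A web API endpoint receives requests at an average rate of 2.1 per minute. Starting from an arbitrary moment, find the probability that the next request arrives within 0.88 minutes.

Inter-arrival times are exponential with rate λ = 2.1 per minute.
P(T ≤ 0.88) = 1 − e^(−λt) = 1 − e^(−2.1 × 0.88) = 1 − e^(−1.848) ≈ 0.8424.

0.8424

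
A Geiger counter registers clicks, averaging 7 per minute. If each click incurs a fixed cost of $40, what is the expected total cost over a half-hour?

E[N] = 7 × 30 = 210 (a half-hour = 30 minutes); E[cost] = 210 × $40 = $8400.

$8400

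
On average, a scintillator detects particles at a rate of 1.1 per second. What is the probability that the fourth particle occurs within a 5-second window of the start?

Over the interval, μ = 1.1 × 5 = 5.5 (a 5-second window = 5 seconds).
The fourth arrival falls in the interval iff at least 4 events occur there: P(S_4 ≤ t) = P(N ≥ 4) = 1 − P(N ≤ 3) ≈ 0.7983.

0.7983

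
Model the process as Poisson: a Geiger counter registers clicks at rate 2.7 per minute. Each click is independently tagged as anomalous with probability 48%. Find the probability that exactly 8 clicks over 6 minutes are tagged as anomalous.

0.1391

Thinning: the clicks that are tagged as anomalous themselves form a Poisson process with rate 0.48 × 2.7 = 1.296 per minute.
Over the interval, μ = 1.296 × 6 = 7.776 (6 minutes).
P(N = 8) = e^(−7.776) · 7.776^8/8! ≈ 0.1391.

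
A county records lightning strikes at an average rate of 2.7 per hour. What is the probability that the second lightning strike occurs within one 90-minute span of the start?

0.9120

Over the interval, μ = 2.7 × 1.5 = 4.05 (a 90-minute span = 1.5 hours).
The second arrival falls in the interval iff at least 2 events occur there: P(S_2 ≤ t) = P(N ≥ 2) = 1 − P(N ≤ 1) ≈ 0.9120.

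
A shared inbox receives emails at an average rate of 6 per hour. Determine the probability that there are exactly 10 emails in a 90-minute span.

Over the interval, μ = 6 × 1.5 = 9 (a 90-minute span = 1.5 hours).
P(N = 10) = e^(−μ) μ^10/10! = e^(−9) · 9^10/3628800 ≈ 0.1186.

0.1186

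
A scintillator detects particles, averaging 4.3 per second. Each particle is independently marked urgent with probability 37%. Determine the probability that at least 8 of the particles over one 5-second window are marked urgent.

0.5407

Thinning: the particles that are marked urgent themselves form a Poisson process with rate 0.37 × 4.3 = 1.591 per second.
Over the interval, μ = 1.591 × 5 = 7.955 (a 5-second window = 5 seconds).
P(N ≥ 8) = 1 − P(N ≤ 7) ≈ 0.5407.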